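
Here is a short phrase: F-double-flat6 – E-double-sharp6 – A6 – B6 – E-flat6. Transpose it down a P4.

A perfect fourth down from Fbb6 gives Cbb6.
E##6 down a perfect fourth is B##5.
A6 down a perfect fourth is E6.
A perfect fourth down from B6 gives F#6.
A perfect fourth down from Eb6 gives Bb5.

Cbb6 B##5 E6 F#6 Bb5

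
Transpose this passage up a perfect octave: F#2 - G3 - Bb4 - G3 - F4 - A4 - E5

F#3 G4 Bb5 G4 F5 A5 E6

F#2 → F#3
G3 → G4
Bb4 → Bb5
G3 → G4
F4 → F5
A4 → A5
E5 → E6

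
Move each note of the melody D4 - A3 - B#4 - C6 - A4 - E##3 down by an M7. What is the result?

A major seventh down from D4 gives Eb3.
A3: a seventh down reaches B, and 11 semitones makes it Bb2.
B#4: a seventh down reaches C, and 11 semitones makes it C#4.
A major seventh down from C6 gives Db5.
A4: a seventh down reaches B, and 11 semitones makes it Bb3.
A major seventh down from E##3 gives F##2.

Eb3 Bb2 C#4 Db5 Bb3 F##2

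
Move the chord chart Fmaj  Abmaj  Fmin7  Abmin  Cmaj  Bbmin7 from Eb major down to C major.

Dmaj Fmaj Dmin7 Fmin Amaj Gmin7

Eb major down to C major is a minor third; each chord root moves by that interval while the quality stays the same.
Fmaj: root F down a minor third → D, giving Dmaj.
Abmaj: root Ab down a minor third → F, giving Fmaj.
Fmin7: root F down a minor third → D, giving Dmin7.
Abmin: root Ab down a minor third → F, giving Fmin.
Cmaj: root C down a minor third → A, giving Amaj.
Bbmin7: root Bb down a minor third → G, giving Gmin7.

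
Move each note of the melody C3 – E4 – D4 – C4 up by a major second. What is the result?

C3 becomes D3
E4 becomes F#4
D4 becomes E4
C4 becomes D4

D3 F#4 E4 D4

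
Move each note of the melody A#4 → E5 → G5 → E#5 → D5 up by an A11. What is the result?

D##6 A#6 C#7 A##6 G#6

A#4 -> D##6
E5 -> A#6
G5 -> C#7
E#5 -> A##6
D5 -> G#6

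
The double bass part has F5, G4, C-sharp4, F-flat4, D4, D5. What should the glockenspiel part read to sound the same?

First find concert pitch: the double bass sounds a perfect octave below written, so F5 G4 C-sharp4 F-flat4 D4 D5 sounds F4 G3 C#3 Fb3 D3 D4.
Then write for glockenspiel: it sounds a perfect fifteenth above written, so the part must be a perfect fifteenth below concert.
F4 → F2
G3 → G1
C#3 → C#1
Fb3 → Fb1
D3 → D1
D4 → D2

F2 G1 C#1 Fb1 D1 D2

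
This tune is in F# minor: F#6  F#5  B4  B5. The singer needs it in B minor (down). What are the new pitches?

F# minor to B minor down is a perfect fifth, so every note moves down by that interval.
F#6 becomes B5
F#5 becomes B4
B4 becomes E4
B5 becomes E5

B5 B4 E4 E5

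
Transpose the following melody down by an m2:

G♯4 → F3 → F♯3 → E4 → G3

G#4 down a minor second is F##4.
F3 down a minor second is E3.
A minor second down from F#3 gives E#3.
E4: a second down reaches D, and 1 semitone makes it D#4.
A minor second down from G3 gives F#3.

F##4 E3 E#3 D#4 F#3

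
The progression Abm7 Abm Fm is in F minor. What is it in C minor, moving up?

Ebm7 Ebm Cm

F minor up to C minor is a perfect fifth; each chord root moves by that interval while the quality stays the same.
Abm7: root Ab up a perfect fifth → Eb, giving Ebm7.
Abm: root Ab up a perfect fifth → Eb, giving Ebm.
Fm: root F up a perfect fifth → C, giving Cm.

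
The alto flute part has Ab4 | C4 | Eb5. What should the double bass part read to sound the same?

First find concert pitch: the alto flute sounds a perfect fourth below written, so Ab4 C4 Eb5 sounds Eb4 G3 Bb4.
Then write for double bass: it sounds a perfect octave below written, so the part must be a perfect octave above concert.
Eb4 → Eb5
G3 → G4
Bb4 → Bb5

Eb5 G4 Bb5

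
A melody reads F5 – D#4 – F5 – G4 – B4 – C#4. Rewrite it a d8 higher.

F5 becomes Fb6
D#4 becomes D5
F5 becomes Fb6
G4 becomes Gb5
B4 becomes Bb5
C#4 becomes C5

Fb6 D5 Fb6 Gb5 Bb5 C5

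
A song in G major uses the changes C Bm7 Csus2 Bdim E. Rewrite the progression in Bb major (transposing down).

G major down to Bb major is a major sixth; each chord root moves by that interval while the quality stays the same.
C: root C down a major sixth → Eb, giving Eb.
Bm7: root B down a major sixth → D, giving Dm7.
Csus2: root C down a major sixth → Eb, giving Ebsus2.
Bdim: root B down a major sixth → D, giving Ddim.
E: root E down a major sixth → G, giving G.

Eb Dm7 Ebsus2 Ddim G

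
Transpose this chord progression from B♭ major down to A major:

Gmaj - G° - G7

F#maj F#° F#7

B♭ major down to A major is a minor second; each chord root moves by that interval while the quality stays the same.
Gmaj: root G down a minor second → F#, giving F#maj.
G°: root G down a minor second → F#, giving F#°.
G7: root G down a minor second → F#, giving F#7.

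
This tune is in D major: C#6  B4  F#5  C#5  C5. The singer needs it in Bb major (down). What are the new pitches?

From D down to Bb is a major third; apply that to each pitch.
C#6 to A5
B4 to G4
F#5 to D5
C#5 to A4
C5 to Ab4

A5 G4 D5 A4 Ab4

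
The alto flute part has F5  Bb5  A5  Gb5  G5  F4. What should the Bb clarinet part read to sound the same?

D5 G5 F#5 Eb5 E5 D4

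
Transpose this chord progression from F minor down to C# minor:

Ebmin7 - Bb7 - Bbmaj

Bmin7 F#7 F#maj

F minor down to C# minor is a diminished fourth; each chord root moves by that interval while the quality stays the same.
Ebmin7: root Eb down a diminished fourth → B, giving Bmin7.
Bb7: root Bb down a diminished fourth → F#, giving F#7.
Bbmaj: root Bb down a diminished fourth → F#, giving F#maj.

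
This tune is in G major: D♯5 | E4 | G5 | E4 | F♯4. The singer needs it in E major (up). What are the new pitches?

B#5 C#5 E6 C#5 D#5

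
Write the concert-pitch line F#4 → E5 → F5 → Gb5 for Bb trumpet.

The Bb trumpet sounds a major second below written, so the written part must be a major second above concert — transpose each note up.
F#4 becomes G#4
E5 becomes F#5
F5 becomes G5
Gb5 becomes Ab5

G#4 F#5 G5 Ab5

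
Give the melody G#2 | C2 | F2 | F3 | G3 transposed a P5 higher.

G#2 up a perfect fifth is D#3.
A perfect fifth up from C2 gives G2.
F2 up a perfect fifth is C3.
F3: a fifth up reaches C, and 7 semitones makes it C4.
G3 up a perfect fifth is D4.

D#3 G2 C3 C4 D4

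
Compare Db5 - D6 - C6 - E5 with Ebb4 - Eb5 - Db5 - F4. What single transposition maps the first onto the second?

down a major seventh

Take the first pair: Db5 → Ebb4. D to E spans 7 letter names, so the interval is some kind of seventh.
Ebb4 to Db5 is 11 semitones, which makes it a major seventh; the second version is lower, so the direction is down.
Checking another pair — E5 → F4 — gives the same interval.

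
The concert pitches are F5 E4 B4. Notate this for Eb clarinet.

D5 C#4 G#4

The Eb clarinet sounds a minor third above written, so the written part must be a minor third below concert — transpose each note down.
F5 gives D5
E4 gives C#4
B4 gives G#4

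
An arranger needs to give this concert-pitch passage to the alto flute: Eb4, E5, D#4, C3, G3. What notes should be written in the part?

Ab4 A5 G#4 F3 C4

Written C4 sounds as G3 on the alto flute, so concert pitches are written a perfect fourth up.
Eb4 -> Ab4
E5 -> A5
D#4 -> G#4
C3 -> F3
G3 -> C4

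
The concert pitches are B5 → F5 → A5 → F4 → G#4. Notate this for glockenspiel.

The glockenspiel sounds a perfect fifteenth above written, so the written part must be a perfect fifteenth below concert — transpose each note down.
B5 gives B3
F5 gives F3
A5 gives A3
F4 gives F2
G#4 gives G#2

B3 F3 A3 F2 G#2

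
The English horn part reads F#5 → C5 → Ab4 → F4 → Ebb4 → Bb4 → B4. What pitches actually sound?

The English horn sounds a perfect fifth below written, so transpose each written note down a perfect fifth.
F#5 becomes B4
C5 becomes F4
Ab4 becomes Db4
F4 becomes Bb3
Ebb4 becomes Abb3
Bb4 becomes Eb4
B4 becomes E4

B4 F4 Db4 Bb3 Abb3 Eb4 E4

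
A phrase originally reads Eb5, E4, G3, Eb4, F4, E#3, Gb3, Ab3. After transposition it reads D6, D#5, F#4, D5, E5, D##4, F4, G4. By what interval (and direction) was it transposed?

up a major seventh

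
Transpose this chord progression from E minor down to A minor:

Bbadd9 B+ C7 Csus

Ebadd9 E+ F7 Fsus

E minor down to A minor is a perfect fifth; each chord root moves by that interval while the quality stays the same.
Bbadd9: root Bb down a perfect fifth → Eb, giving Ebadd9.
B+: root B down a perfect fifth → E, giving E+.
C7: root C down a perfect fifth → F, giving F7.
Csus: root C down a perfect fifth → F, giving Fsus.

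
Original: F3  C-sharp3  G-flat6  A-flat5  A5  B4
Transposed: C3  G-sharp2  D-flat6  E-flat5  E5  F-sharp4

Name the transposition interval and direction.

From F3 to C3 is 4 letter names — a fourth of some quality.
C3 to F3 is 5 semitones, which makes it a perfect fourth; the second version is lower, so the direction is down.
Checking another pair — B4 → F#4 — gives the same interval.

down a perfect fourth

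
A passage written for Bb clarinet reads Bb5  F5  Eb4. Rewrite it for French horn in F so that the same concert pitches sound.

Eb6 Bb5 Ab4

First find concert pitch: the Bb clarinet sounds a major second below written, so Bb5 F5 Eb4 sounds Ab5 Eb5 Db4.
Then write for French horn in F: it sounds a perfect fifth below written, so the part must be a perfect fifth above concert.
Ab5 → Eb6
Eb5 → Bb5
Db4 → Ab4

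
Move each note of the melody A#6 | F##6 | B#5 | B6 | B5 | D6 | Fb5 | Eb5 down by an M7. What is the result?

B5 G#5 C#5 C6 C5 Eb5 Gbb4 Fb4

A#6 gives B5
F##6 gives G#5
B#5 gives C#5
B6 gives C6
B5 gives C5
D6 gives Eb5
Fb5 gives Gbb4
Eb5 gives Fb4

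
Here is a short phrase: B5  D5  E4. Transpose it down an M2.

A5 C5 D4

B5 to A5
D5 to C5
E4 to D4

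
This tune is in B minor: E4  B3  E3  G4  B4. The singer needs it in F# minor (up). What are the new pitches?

B4 F#4 B3 D5 F#5

From B up to F# is a perfect fifth; apply that to each pitch.
E4 becomes B4
B3 becomes F#4
E3 becomes B3
G4 becomes D5
B4 becomes F#5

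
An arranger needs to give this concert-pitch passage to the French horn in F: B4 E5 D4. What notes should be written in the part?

F#5 B5 A4

Written C4 sounds as F3 on the French horn in F, so concert pitches are written a perfect fifth up.
B4 → F#5
E5 → B5
D4 → A4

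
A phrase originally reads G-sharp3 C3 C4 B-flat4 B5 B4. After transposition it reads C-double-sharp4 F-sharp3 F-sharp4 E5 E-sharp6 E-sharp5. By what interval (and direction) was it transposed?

up an augmented fourth

Take the first pair: G#3 → C##4. G to C spans 4 letter names, so the interval is some kind of fourth.
G#3 to C##4 is 6 semitones, which makes it an augmented fourth; the second version is higher, so the direction is up.
Checking another pair — B4 → E#5 — gives the same interval.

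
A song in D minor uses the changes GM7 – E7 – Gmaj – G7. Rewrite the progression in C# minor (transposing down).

F#M7 D#7 F#maj F#7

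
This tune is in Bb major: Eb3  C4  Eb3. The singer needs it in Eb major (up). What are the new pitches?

Ab3 F4 Ab3

Bb major to Eb major up is a perfect fourth, so every note moves up by that interval.
Eb3 to Ab3
C4 to F4
Eb3 to Ab3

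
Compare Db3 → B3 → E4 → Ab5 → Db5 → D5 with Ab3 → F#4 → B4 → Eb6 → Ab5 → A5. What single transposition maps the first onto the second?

up a perfect fifth

From Db3 to Ab3 is 5 letter names — a fifth of some quality.
Db3 to Ab3 is 7 semitones, which makes it a perfect fifth; the second version is higher, so the direction is up.
Checking another pair — D5 → A5 — gives the same interval.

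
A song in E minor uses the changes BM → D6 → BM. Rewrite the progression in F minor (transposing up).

E minor up to F minor is a minor second; each chord root moves by that interval while the quality stays the same.
BM: root B up a minor second → C, giving CM.
D6: root D up a minor second → Eb, giving Eb6.
BM: root B up a minor second → C, giving CM.

CM Eb6 CM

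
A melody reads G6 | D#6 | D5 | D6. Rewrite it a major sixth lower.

Bb5 F#5 F4 F5

G6 → Bb5
D#6 → F#5
D5 → F4
D6 → F5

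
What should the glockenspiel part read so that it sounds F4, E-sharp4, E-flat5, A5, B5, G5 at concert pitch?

The glockenspiel sounds a perfect fifteenth above written, so the written part must be a perfect fifteenth below concert — transpose each note down.
F4 becomes F2
E#4 becomes E#2
Eb5 becomes Eb3
A5 becomes A3
B5 becomes B3
G5 becomes G3

F2 E#2 Eb3 A3 B3 G3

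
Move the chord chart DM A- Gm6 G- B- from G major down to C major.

G major down to C major is a perfect fifth; each chord root moves by that interval while the quality stays the same.
DM: root D down a perfect fifth → G, giving GM.
A-: root A down a perfect fifth → D, giving D-.
Gm6: root G down a perfect fifth → C, giving Cm6.
G-: root G down a perfect fifth → C, giving C-.
B-: root B down a perfect fifth → E, giving E-.

GM D- Cm6 C- E-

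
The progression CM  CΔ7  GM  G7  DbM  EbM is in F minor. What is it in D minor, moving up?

F minor up to D minor is a major sixth; each chord root moves by that interval while the quality stays the same.
CM: root C up a major sixth → A, giving AM.
CΔ7: root C up a major sixth → A, giving AΔ7.
GM: root G up a major sixth → E, giving EM.
G7: root G up a major sixth → E, giving E7.
DbM: root Db up a major sixth → Bb, giving BbM.
EbM: root Eb up a major sixth → C, giving CM.

AM AΔ7 EM E7 BbM CM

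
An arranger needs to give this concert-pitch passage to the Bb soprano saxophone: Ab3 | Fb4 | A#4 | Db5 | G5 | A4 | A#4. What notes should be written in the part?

Bb3 Gb4 B#4 Eb5 A5 B4 B#4

The Bb soprano saxophone sounds a major second below written, so the written part must be a major second above concert — transpose each note up.
Ab3 to Bb3
Fb4 to Gb4
A#4 to B#4
Db5 to Eb5
G5 to A5
A4 to B4
A#4 to B#4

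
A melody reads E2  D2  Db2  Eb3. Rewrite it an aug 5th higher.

B#2 A#2 A2 B3

E2 becomes B#2
D2 becomes A#2
Db2 becomes A2
Eb3 becomes B3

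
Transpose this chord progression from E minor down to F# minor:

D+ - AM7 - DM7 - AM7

E+ BM7 EM7 BM7

E minor down to F# minor is a minor seventh; each chord root moves by that interval while the quality stays the same.
D+: root D down a minor seventh → E, giving E+.
AM7: root A down a minor seventh → B, giving BM7.
DM7: root D down a minor seventh → E, giving EM7.
AM7: root A down a minor seventh → B, giving BM7.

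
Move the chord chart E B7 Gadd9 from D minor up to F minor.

G D7 Bbadd9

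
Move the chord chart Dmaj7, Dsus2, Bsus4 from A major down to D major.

Gmaj7 Gsus2 Esus4

A major down to D major is a perfect fifth; each chord root moves by that interval while the quality stays the same.
Dmaj7: root D down a perfect fifth → G, giving Gmaj7.
Dsus2: root D down a perfect fifth → G, giving Gsus2.
Bsus4: root B down a perfect fifth → E, giving Esus4.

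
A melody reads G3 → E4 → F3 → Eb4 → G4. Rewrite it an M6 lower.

Bb2 G3 Ab2 Gb3 Bb3

G3: a sixth down reaches B, and 9 semitones makes it Bb2.
E4 down a major sixth is G3.
A major sixth down from F3 gives Ab2.
Eb4: a sixth down reaches G, and 9 semitones makes it Gb3.
A major sixth down from G4 gives Bb3.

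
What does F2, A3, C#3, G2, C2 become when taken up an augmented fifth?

An augmented fifth up from F2 gives C#3.
A3: a fifth up reaches E, and 8 semitones makes it E#4.
C#3 up an augmented fifth is G##3.
An augmented fifth up from G2 gives D#3.
C2: a fifth up reaches G, and 8 semitones makes it G#2.

C#3 E#4 G##3 D#3 G#2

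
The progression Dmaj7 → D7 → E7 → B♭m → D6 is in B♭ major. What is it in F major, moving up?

Amaj7 A7 B7 Fm A6

B♭ major up to F major is a perfect fifth; each chord root moves by that interval while the quality stays the same.
Dmaj7: root D up a perfect fifth → A, giving Amaj7.
D7: root D up a perfect fifth → A, giving A7.
E7: root E up a perfect fifth → B, giving B7.
B♭m: root B♭ up a perfect fifth → F, giving Fm.
D6: root D up a perfect fifth → A, giving A6.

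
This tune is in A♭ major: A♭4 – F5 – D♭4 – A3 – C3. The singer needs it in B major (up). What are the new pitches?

B4 G#5 E4 B#3 D#3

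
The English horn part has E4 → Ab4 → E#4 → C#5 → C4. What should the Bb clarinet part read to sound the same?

B3 Eb4 B#3 G#4 G3

First find concert pitch: the English horn sounds a perfect fifth below written, so E4 Ab4 E#4 C#5 C4 sounds A3 Db4 A#3 F#4 F3.
Then write for Bb clarinet: it sounds a major second below written, so the part must be a major second above concert.
A3 → B3
Db4 → Eb4
A#3 → B#3
F#4 → G#4
F3 → G3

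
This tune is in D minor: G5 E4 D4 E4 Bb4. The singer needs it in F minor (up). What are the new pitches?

Bb5 G4 F4 G4 Db5

D minor to F minor up is a minor third, so every note moves up by that interval.
G5 → Bb5
E4 → G4
D4 → F4
E4 → G4
Bb4 → Db5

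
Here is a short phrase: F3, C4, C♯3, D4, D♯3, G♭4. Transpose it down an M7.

Gb2 Db3 D2 Eb3 E2 Abb3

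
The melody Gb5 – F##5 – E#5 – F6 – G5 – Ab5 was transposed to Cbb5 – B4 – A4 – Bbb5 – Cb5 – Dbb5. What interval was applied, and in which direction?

down an augmented fifth

From Gb5 to Cbb5 is 5 letter names — a fifth of some quality.
Cbb5 to Gb5 is 8 semitones, which makes it an augmented fifth; the second version is lower, so the direction is down.
Checking another pair — Ab5 → Dbb5 — gives the same interval.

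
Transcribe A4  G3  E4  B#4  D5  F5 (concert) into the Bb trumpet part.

The Bb trumpet sounds a major second below written, so the written part must be a major second above concert — transpose each note up.
A4 -> B4
G3 -> A3
E4 -> F#4
B#4 -> C##5
D5 -> E5
F5 -> G5

B4 A3 F#4 C##5 E5 G5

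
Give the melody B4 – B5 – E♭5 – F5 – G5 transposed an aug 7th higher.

A##5 A##6 D#6 E#6 F##6

B4 gives A##5
B5 gives A##6
Eb5 gives D#6
F5 gives E#6
G5 gives F##6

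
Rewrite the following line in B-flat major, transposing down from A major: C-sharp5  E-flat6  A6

From A down to B-flat is a major seventh; apply that to each pitch.
C#5 -> D4
Eb6 -> Fb5
A6 -> Bb5

D4 Fb5 Bb5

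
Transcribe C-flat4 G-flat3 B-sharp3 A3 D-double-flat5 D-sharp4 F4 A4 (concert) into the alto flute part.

Fb4 Cb4 E#4 D4 Gbb5 G#4 Bb4 D5

Written C4 sounds as G3 on the alto flute, so concert pitches are written a perfect fourth up.
Cb4 becomes Fb4
Gb3 becomes Cb4
B#3 becomes E#4
A3 becomes D4
Dbb5 becomes Gbb5
D#4 becomes G#4
F4 becomes Bb4
A4 becomes D5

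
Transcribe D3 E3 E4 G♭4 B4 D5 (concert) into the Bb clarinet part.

Written C4 sounds as Bb3 on the Bb clarinet, so concert pitches are written a major second up.
D3 becomes E3
E3 becomes F#3
E4 becomes F#4
Gb4 becomes Ab4
B4 becomes C#5
D5 becomes E5

E3 F#3 F#4 Ab4 C#5 E5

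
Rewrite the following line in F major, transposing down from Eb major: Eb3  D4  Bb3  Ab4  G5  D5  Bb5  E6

F2 E3 C3 Bb3 A4 E4 C5 F#5

Eb major to F major down is a minor seventh, so every note moves down by that interval.
Eb3 gives F2
D4 gives E3
Bb3 gives C3
Ab4 gives Bb3
G5 gives A4
D5 gives E4
Bb5 gives C5
E6 gives F#5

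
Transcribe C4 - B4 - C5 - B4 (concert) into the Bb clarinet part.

The Bb clarinet sounds a major second below written, so the written part must be a major second above concert — transpose each note up.
C4 → D4
B4 → C#5
C5 → D5
B4 → C#5

D4 C#5 D5 C#5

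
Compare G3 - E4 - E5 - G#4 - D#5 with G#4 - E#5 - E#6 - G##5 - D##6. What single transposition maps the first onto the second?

From G3 to G#4 is 8 letter names — an octave of some quality.
G3 to G#4 is 13 semitones, which makes it an augmented octave; the second version is higher, so the direction is up.
Checking another pair — D#5 → D##6 — gives the same interval.

up an augmented octave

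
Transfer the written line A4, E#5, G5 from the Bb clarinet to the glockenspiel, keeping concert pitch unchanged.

G2 D#3 F3

First find concert pitch: the Bb clarinet sounds a major second below written, so A4 E#5 G5 sounds G4 D#5 F5.
Then write for glockenspiel: it sounds a perfect fifteenth above written, so the part must be a perfect fifteenth below concert.
G4 → G2
D#5 → D#3
F5 → F3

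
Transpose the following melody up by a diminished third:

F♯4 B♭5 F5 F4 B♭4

Ab4 Dbb6 Abb5 Abb4 Dbb5

A diminished third up from F#4 gives Ab4.
Bb5: a third up reaches D, and 2 semitones makes it Dbb6.
F5: a third up reaches A, and 2 semitones makes it Abb5.
A diminished third up from F4 gives Abb4.
Bb4: a third up reaches D, and 2 semitones makes it Dbb5.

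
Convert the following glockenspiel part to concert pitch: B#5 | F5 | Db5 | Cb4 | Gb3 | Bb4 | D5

The glockenspiel sounds a perfect fifteenth above written, so transpose each written note up a perfect fifteenth.
B#5 to B#7
F5 to F7
Db5 to Db7
Cb4 to Cb6
Gb3 to Gb5
Bb4 to Bb6
D5 to D7

B#7 F7 Db7 Cb6 Gb5 Bb6 D7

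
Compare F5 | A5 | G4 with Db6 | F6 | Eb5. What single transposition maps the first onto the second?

up a minor sixth

From F5 to Db6 is 6 letter names — a sixth of some quality.
F5 to Db6 is 8 semitones, which makes it a minor sixth; the second version is higher, so the direction is up.
Checking another pair — G4 → Eb5 — gives the same interval.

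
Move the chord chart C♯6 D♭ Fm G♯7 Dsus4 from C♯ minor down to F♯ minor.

F#6 Gb Bbm C#7 Gsus4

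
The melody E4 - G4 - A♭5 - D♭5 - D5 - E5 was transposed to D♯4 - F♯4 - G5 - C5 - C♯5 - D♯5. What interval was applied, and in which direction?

down a minor second

Take the first pair: E4 → D#4. E to D spans 2 letter names, so the interval is some kind of second.
D#4 to E4 is 1 semitone, which makes it a minor second; the second version is lower, so the direction is down.
Checking another pair — E5 → D#5 — gives the same interval.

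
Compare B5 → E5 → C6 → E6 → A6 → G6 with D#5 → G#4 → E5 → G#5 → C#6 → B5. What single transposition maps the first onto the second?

down a minor sixth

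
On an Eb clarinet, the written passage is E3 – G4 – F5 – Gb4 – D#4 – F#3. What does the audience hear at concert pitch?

G3 Bb4 Ab5 Bbb4 F#4 A3

The Eb clarinet sounds a minor third above written, so transpose each written note up a minor third.
E3 → G3
G4 → Bb4
F5 → Ab5
Gb4 → Bbb4
D#4 → F#4
F#3 → A3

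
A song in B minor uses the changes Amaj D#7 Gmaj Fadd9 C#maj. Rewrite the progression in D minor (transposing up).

Cmaj F#7 Bbmaj Abadd9 Emaj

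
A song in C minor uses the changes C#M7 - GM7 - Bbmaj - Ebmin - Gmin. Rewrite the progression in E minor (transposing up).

E#M7 BM7 Dmaj Gmin Bmin

C minor up to E minor is a major third; each chord root moves by that interval while the quality stays the same.
C#M7: root C# up a major third → E#, giving E#M7.
GM7: root G up a major third → B, giving BM7.
Bbmaj: root Bb up a major third → D, giving Dmaj.
Ebmin: root Eb up a major third → G, giving Gmin.
Gmin: root G up a major third → B, giving Bmin.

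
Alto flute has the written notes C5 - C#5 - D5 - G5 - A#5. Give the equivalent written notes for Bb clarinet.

First find concert pitch: the alto flute sounds a perfect fourth below written, so C5 C#5 D5 G5 A#5 sounds G4 G#4 A4 D5 E#5.
Then write for Bb clarinet: it sounds a major second below written, so the part must be a major second above concert.
G4 → A4
G#4 → A#4
A4 → B4
D5 → E5
E#5 → F##5

A4 A#4 B4 E5 F##5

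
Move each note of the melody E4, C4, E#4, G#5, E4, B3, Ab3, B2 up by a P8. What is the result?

E5 C5 E#5 G#6 E5 B4 Ab4 B3

E4 gives E5
C4 gives C5
E#4 gives E#5
G#5 gives G#6
E4 gives E5
B3 gives B4
Ab3 gives Ab4
B2 gives B3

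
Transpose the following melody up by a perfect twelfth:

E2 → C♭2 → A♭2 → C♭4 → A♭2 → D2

B3 Gb3 Eb4 Gb5 Eb4 A3

A perfect twelfth up from E2 gives B3.
A perfect twelfth up from Cb2 gives Gb3.
Ab2 up a perfect twelfth is Eb4.
Cb4: a twelfth up reaches G, and 19 semitones makes it Gb5.
Ab2: a twelfth up reaches E, and 19 semitones makes it Eb4.
A perfect twelfth up from D2 gives A3.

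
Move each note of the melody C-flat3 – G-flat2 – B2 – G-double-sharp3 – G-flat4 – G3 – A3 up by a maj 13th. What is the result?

Ab4 Eb4 G#4 E##5 Eb6 E5 F#5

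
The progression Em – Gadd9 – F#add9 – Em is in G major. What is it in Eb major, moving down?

G major down to Eb major is a major third; each chord root moves by that interval while the quality stays the same.
Em: root E down a major third → C, giving Cm.
Gadd9: root G down a major third → Eb, giving Ebadd9.
F#add9: root F# down a major third → D, giving Dadd9.
Em: root E down a major third → C, giving Cm.

Cm Ebadd9 Dadd9 Cm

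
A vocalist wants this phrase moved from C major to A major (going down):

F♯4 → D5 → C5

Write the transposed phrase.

C major to A major down is a minor third, so every note moves down by that interval.
F#4 gives D#4
D5 gives B4
C5 gives A4

D#4 B4 A4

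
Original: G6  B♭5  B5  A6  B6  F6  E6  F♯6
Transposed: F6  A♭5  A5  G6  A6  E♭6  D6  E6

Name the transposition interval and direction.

down a major second

From G6 to F6 is 2 letter names — a second of some quality.
F6 to G6 is 2 semitones, which makes it a major second; the second version is lower, so the direction is down.
Checking another pair — F#6 → E6 — gives the same interval.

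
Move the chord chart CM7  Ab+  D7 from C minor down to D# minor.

C minor down to D# minor is a diminished seventh; each chord root moves by that interval while the quality stays the same.
CM7: root C down a diminished seventh → D#, giving D#M7.
Ab+: root Ab down a diminished seventh → B, giving B+.
D7: root D down a diminished seventh → E#, giving E#7.

D#M7 B+ E#7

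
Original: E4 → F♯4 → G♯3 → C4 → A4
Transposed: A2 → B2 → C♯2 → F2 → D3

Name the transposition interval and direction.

Take the first pair: E4 → A2. E to A spans 12 letter names, so the interval is some kind of twelfth.
A2 to E4 is 19 semitones, which makes it a perfect twelfth; the second version is lower, so the direction is down.
Checking another pair — A4 → D3 — gives the same interval.

down a perfect twelfth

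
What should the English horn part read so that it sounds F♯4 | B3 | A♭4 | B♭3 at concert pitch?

C#5 F#4 Eb5 F4

Written C4 sounds as F3 on the English horn, so concert pitches are written a perfect fifth up.
F#4 gives C#5
B3 gives F#4
Ab4 gives Eb5
Bb3 gives F4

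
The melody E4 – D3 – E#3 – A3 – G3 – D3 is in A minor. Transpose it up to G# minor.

D#5 C#4 D##4 G#4 F#4 C#4

A minor to G# minor up is a major seventh, so every note moves up by that interval.
E4 gives D#5
D3 gives C#4
E#3 gives D##4
A3 gives G#4
G3 gives F#4
D3 gives C#4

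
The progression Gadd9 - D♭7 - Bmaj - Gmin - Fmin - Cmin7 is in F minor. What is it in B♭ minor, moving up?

Cadd9 Gb7 Emaj Cmin Bbmin Fmin7

F minor up to B♭ minor is a perfect fourth; each chord root moves by that interval while the quality stays the same.
Gadd9: root G up a perfect fourth → C, giving Cadd9.
D♭7: root D♭ up a perfect fourth → Gb, giving Gb7.
Bmaj: root B up a perfect fourth → E, giving Emaj.
Gmin: root G up a perfect fourth → C, giving Cmin.
Fmin: root F up a perfect fourth → Bb, giving Bbmin.
Cmin7: root C up a perfect fourth → F, giving Fmin7.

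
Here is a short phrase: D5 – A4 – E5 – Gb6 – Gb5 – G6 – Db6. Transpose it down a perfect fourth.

D5 gives A4
A4 gives E4
E5 gives B4
Gb6 gives Db6
Gb5 gives Db5
G6 gives D6
Db6 gives Ab5

A4 E4 B4 Db6 Db5 D6 Ab5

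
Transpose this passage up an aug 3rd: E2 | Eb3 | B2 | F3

An augmented third up from E2 gives G##2.
Eb3 up an augmented third is G#3.
An augmented third up from B2 gives D##3.
F3: a third up reaches A, and 5 semitones makes it A#3.

G##2 G#3 D##3 A#3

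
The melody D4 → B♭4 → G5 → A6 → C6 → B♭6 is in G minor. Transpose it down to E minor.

G minor to E minor down is a minor third, so every note moves down by that interval.
D4 gives B3
Bb4 gives G4
G5 gives E5
A6 gives F#6
C6 gives A5
Bb6 gives G6

B3 G4 E5 F#6 A5 G6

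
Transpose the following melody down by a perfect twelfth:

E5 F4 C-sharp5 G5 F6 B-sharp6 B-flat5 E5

A3 Bb2 F#3 C4 Bb4 E#5 Eb4 A3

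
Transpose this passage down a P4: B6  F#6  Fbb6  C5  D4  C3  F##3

F#6 C#6 Cbb6 G4 A3 G2 C##3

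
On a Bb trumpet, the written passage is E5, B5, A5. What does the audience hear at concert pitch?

D5 A5 G5

The Bb trumpet sounds a major second below written, so transpose each written note down a major second.
E5 becomes D5
B5 becomes A5
A5 becomes G5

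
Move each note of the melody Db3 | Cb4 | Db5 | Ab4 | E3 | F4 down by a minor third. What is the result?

A minor third down from Db3 gives Bb2.
Cb4 down a minor third is Ab3.
A minor third down from Db5 gives Bb4.
Ab4 down a minor third is F4.
E3: a third down reaches C, and 3 semitones makes it C#3.
A minor third down from F4 gives D4.

Bb2 Ab3 Bb4 F4 C#3 D4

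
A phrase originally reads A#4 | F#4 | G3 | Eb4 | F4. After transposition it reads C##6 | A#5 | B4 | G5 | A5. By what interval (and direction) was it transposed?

up a major tenth

From A#4 to C##6 is 10 letter names — a tenth of some quality.
A#4 to C##6 is 16 semitones, which makes it a major tenth; the second version is higher, so the direction is up.
Checking another pair — F4 → A5 — gives the same interval.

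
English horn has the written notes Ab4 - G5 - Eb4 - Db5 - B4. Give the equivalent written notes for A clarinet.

First find concert pitch: the English horn sounds a perfect fifth below written, so Ab4 G5 Eb4 Db5 B4 sounds Db4 C5 Ab3 Gb4 E4.
Then write for A clarinet: it sounds a minor third below written, so the part must be a minor third above concert.
Db4 → Fb4
C5 → Eb5
Ab3 → Cb4
Gb4 → Bbb4
E4 → G4

Fb4 Eb5 Cb4 Bbb4 G4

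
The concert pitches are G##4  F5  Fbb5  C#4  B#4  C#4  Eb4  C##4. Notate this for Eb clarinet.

E##4 D5 Dbb5 A#3 G##4 A#3 C4 A##3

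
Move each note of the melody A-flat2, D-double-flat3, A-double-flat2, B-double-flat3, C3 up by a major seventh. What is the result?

Ab2 up a major seventh is G3.
A major seventh up from Dbb3 gives Cb4.
Abb2: a seventh up reaches G, and 11 semitones makes it Gb3.
Bbb3: a seventh up reaches A, and 11 semitones makes it Ab4.
C3 up a major seventh is B3.

G3 Cb4 Gb3 Ab4 B3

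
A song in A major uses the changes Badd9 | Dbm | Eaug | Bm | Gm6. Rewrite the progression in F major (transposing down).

A major down to F major is a major third; each chord root moves by that interval while the quality stays the same.
Badd9: root B down a major third → G, giving Gadd9.
Dbm: root Db down a major third → Bbb, giving Bbbm.
Eaug: root E down a major third → C, giving Caug.
Bm: root B down a major third → G, giving Gm.
Gm6: root G down a major third → Eb, giving Ebm6.

Gadd9 Bbbm Caug Gm Ebm6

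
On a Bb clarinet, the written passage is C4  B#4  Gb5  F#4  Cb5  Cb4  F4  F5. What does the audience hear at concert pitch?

Bb3 A#4 Fb5 E4 Bbb4 Bbb3 Eb4 Eb5

The Bb clarinet sounds a major second below written, so transpose each written note down a major second.
C4 → Bb3
B#4 → A#4
Gb5 → Fb5
F#4 → E4
Cb5 → Bbb4
Cb4 → Bbb3
F4 → Eb4
F5 → Eb5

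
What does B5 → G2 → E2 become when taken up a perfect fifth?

F#6 D3 B2

A perfect fifth up from B5 gives F#6.
A perfect fifth up from G2 gives D3.
E2 up a perfect fifth is B2.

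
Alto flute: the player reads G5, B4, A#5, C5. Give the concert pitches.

D5 F#4 E#5 G4

The alto flute sounds a perfect fourth below written, so transpose each written note down a perfect fourth.
G5 -> D5
B4 -> F#4
A#5 -> E#5
C5 -> G4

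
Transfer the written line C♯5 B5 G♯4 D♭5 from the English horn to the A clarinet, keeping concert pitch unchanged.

First find concert pitch: the English horn sounds a perfect fifth below written, so C♯5 B5 G♯4 D♭5 sounds F#4 E5 C#4 Gb4.
Then write for A clarinet: it sounds a minor third below written, so the part must be a minor third above concert.
F#4 → A4
E5 → G5
C#4 → E4
Gb4 → Bbb4

A4 G5 E4 Bbb4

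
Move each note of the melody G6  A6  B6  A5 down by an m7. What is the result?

G6 → A5
A6 → B5
B6 → C#6
A5 → B4

A5 B5 C#6 B4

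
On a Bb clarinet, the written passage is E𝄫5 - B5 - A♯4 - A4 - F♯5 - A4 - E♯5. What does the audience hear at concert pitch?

The Bb clarinet sounds a major second below written, so transpose each written note down a major second.
Ebb5 gives Dbb5
B5 gives A5
A#4 gives G#4
A4 gives G4
F#5 gives E5
A4 gives G4
E#5 gives D#5

Dbb5 A5 G#4 G4 E5 G4 D#5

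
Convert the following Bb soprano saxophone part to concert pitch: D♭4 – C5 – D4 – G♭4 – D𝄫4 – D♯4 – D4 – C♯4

Cb4 Bb4 C4 Fb4 Cbb4 C#4 C4 B3

The Bb soprano saxophone sounds a major second below written, so transpose each written note down a major second.
Db4 -> Cb4
C5 -> Bb4
D4 -> C4
Gb4 -> Fb4
Dbb4 -> Cbb4
D#4 -> C#4
D4 -> C4
C#4 -> B3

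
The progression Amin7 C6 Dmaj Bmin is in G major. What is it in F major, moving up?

Gmin7 Bb6 Cmaj Amin

G major up to F major is a minor seventh; each chord root moves by that interval while the quality stays the same.
Amin7: root A up a minor seventh → G, giving Gmin7.
C6: root C up a minor seventh → Bb, giving Bb6.
Dmaj: root D up a minor seventh → C, giving Cmaj.
Bmin: root B up a minor seventh → A, giving Amin.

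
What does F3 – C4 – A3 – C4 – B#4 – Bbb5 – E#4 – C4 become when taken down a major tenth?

A major tenth down from F3 gives Db2.
C4: a tenth down reaches A, and 16 semitones makes it Ab2.
A3 down a major tenth is F2.
C4 down a major tenth is Ab2.
B#4: a tenth down reaches G, and 16 semitones makes it G#3.
Bbb5: a tenth down reaches G, and 16 semitones makes it Gbb4.
E#4 down a major tenth is C#3.
C4: a tenth down reaches A, and 16 semitones makes it Ab2.

Db2 Ab2 F2 Ab2 G#3 Gbb4 C#3 Ab2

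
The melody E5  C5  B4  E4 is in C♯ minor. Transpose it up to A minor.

C♯ minor to A minor up is a minor sixth, so every note moves up by that interval.
E5 -> C6
C5 -> Ab5
B4 -> G5
E4 -> C5

C6 Ab5 G5 C5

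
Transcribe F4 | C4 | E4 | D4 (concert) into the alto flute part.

Bb4 F4 A4 G4

Written C4 sounds as G3 on the alto flute, so concert pitches are written a perfect fourth up.
F4 gives Bb4
C4 gives F4
E4 gives A4
D4 gives G4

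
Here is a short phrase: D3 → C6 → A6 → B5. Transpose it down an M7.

Eb2 Db5 Bb5 C5

D3: a seventh down reaches E, and 11 semitones makes it Eb2.
C6: a seventh down reaches D, and 11 semitones makes it Db5.
A6: a seventh down reaches B, and 11 semitones makes it Bb5.
B5: a seventh down reaches C, and 11 semitones makes it C5.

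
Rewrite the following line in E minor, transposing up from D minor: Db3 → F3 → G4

From D up to E is a major second; apply that to each pitch.
Db3 -> Eb3
F3 -> G3
G4 -> A4

Eb3 G3 A4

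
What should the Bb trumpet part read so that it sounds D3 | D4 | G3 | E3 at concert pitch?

E3 E4 A3 F#3

The Bb trumpet sounds a major second below written, so the written part must be a major second above concert — transpose each note up.
D3 becomes E3
D4 becomes E4
G3 becomes A3
E3 becomes F#3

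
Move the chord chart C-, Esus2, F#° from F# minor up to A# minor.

F# minor up to A# minor is a major third; each chord root moves by that interval while the quality stays the same.
C-: root C up a major third → E, giving E-.
Esus2: root E up a major third → G#, giving G#sus2.
F#°: root F# up a major third → A#, giving A#°.

E- G#sus2 A#°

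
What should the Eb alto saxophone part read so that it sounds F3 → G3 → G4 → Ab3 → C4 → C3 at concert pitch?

D4 E4 E5 F4 A4 A3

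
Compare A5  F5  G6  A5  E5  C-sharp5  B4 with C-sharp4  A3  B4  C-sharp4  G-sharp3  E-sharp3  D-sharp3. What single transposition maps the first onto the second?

From A5 to C#4 is 13 letter names — a thirteenth of some quality.
C#4 to A5 is 20 semitones, which makes it a minor thirteenth; the second version is lower, so the direction is down.
Checking another pair — B4 → D#3 — gives the same interval.

down a minor thirteenth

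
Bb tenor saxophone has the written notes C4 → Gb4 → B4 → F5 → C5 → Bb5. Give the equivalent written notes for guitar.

Bb3 Fb4 A4 Eb5 Bb4 Ab5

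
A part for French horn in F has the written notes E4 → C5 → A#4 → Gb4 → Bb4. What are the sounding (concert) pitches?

A3 F4 D#4 Cb4 Eb4

The French horn in F sounds a perfect fifth below written, so transpose each written note down a perfect fifth.
E4 to A3
C5 to F4
A#4 to D#4
Gb4 to Cb4
Bb4 to Eb4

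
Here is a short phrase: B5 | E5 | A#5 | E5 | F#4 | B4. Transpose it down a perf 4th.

B5 -> F#5
E5 -> B4
A#5 -> E#5
E5 -> B4
F#4 -> C#4
B4 -> F#4

F#5 B4 E#5 B4 C#4 F#4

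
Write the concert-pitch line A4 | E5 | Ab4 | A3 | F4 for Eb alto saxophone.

Written C4 sounds as Eb3 on the Eb alto saxophone, so concert pitches are written a major sixth up.
A4 becomes F#5
E5 becomes C#6
Ab4 becomes F5
A3 becomes F#4
F4 becomes D5

F#5 C#6 F5 F#4 D5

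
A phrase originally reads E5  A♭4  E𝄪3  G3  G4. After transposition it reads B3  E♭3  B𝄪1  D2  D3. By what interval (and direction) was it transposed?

down a perfect eleventh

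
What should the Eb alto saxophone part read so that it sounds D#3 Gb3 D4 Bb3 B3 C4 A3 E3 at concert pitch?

B#3 Eb4 B4 G4 G#4 A4 F#4 C#4

Written C4 sounds as Eb3 on the Eb alto saxophone, so concert pitches are written a major sixth up.
D#3 to B#3
Gb3 to Eb4
D4 to B4
Bb3 to G4
B3 to G#4
C4 to A4
A3 to F#4
E3 to C#4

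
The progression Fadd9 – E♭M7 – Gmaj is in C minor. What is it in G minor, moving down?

Cadd9 BbM7 Dmaj

C minor down to G minor is a perfect fourth; each chord root moves by that interval while the quality stays the same.
Fadd9: root F down a perfect fourth → C, giving Cadd9.
E♭M7: root E♭ down a perfect fourth → Bb, giving BbM7.
Gmaj: root G down a perfect fourth → D, giving Dmaj.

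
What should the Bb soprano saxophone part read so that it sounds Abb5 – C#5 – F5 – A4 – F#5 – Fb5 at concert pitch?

The Bb soprano saxophone sounds a major second below written, so the written part must be a major second above concert — transpose each note up.
Abb5 to Bbb5
C#5 to D#5
F5 to G5
A4 to B4
F#5 to G#5
Fb5 to Gb5

Bbb5 D#5 G5 B4 G#5 Gb5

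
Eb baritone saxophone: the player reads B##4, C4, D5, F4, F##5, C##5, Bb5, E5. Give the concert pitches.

D##3 Eb2 F3 Ab2 A#3 E#3 Db4 G3

Written C4 on the Eb baritone saxophone sounds as Eb2, a major thirteenth lower; apply that shift to every note.
B##4 to D##3
C4 to Eb2
D5 to F3
F4 to Ab2
F##5 to A#3
C##5 to E#3
Bb5 to Db4
E5 to G3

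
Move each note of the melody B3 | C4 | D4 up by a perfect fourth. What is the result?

B3 -> E4
C4 -> F4
D4 -> G4

E4 F4 G4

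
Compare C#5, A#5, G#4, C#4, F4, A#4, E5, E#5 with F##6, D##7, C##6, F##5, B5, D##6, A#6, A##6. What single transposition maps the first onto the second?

up an augmented eleventh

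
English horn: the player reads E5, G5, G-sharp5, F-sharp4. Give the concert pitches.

A4 C5 C#5 B3

The English horn sounds a perfect fifth below written, so transpose each written note down a perfect fifth.
E5 -> A4
G5 -> C5
G#5 -> C#5
F#4 -> B3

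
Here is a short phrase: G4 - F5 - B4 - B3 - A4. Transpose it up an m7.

F5 Eb6 A5 A4 G5

G4 up a minor seventh is F5.
F5: a seventh up reaches E, and 10 semitones makes it Eb6.
B4: a seventh up reaches A, and 10 semitones makes it A5.
A minor seventh up from B3 gives A4.
A4: a seventh up reaches G, and 10 semitones makes it G5.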